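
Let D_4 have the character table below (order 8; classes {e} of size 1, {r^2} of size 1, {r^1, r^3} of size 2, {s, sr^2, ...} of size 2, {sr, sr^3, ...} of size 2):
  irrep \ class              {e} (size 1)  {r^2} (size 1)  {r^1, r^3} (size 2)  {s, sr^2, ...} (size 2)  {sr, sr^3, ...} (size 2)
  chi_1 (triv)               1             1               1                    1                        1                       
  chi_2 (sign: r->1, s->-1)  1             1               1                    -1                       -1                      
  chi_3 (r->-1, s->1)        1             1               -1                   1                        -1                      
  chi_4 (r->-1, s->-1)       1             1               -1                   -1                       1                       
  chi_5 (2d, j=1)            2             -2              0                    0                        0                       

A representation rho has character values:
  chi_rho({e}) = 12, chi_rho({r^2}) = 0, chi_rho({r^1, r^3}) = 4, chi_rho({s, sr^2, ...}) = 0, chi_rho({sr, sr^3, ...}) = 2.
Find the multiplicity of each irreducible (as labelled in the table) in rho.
Multiplicities: chi_1: 3, chi_2: 2, chi_3: 0, chi_4: 1, chi_5: 3.

Reasoning: Use <chi_rho, chi> = (1/|G|) sum_C |C| * chi_rho(C) * conj(chi(C)) with |G| = 8 for each irreducible chi in the table:
  <chi_rho, chi_1> = (1/8)[1*(12)*conj(1) + 1*(0)*conj(1) + 2*(4)*conj(1) + 2*(0)*conj(1) + 2*(2)*conj(1)]
      = (1/8)[(12) + (0) + (8) + (0) + (4)] = 24/8 = 3
  <chi_rho, chi_2> = (1/8)[1*(12)*conj(1) + 1*(0)*conj(1) + 2*(4)*conj(1) + 2*(0)*conj(-1) + 2*(2)*conj(-1)]
      = (1/8)[(12) + (0) + (8) + (0) + (-4)] = 16/8 = 2
  <chi_rho, chi_3> = (1/8)[1*(12)*conj(1) + 1*(0)*conj(1) + 2*(4)*conj(-1) + 2*(0)*conj(1) + 2*(2)*conj(-1)]
      = (1/8)[(12) + (0) + (-8) + (0) + (-4)] = 0/8 = 0
  <chi_rho, chi_4> = (1/8)[1*(12)*conj(1) + 1*(0)*conj(1) + 2*(4)*conj(-1) + 2*(0)*conj(-1) + 2*(2)*conj(1)]
      = (1/8)[(12) + (0) + (-8) + (0) + (4)] = 8/8 = 1
  <chi_rho, chi_5> = (1/8)[1*(12)*conj(2) + 1*(0)*conj(-2) + 2*(4)*conj(0) + 2*(0)*conj(0) + 2*(2)*conj(0)]
      = (1/8)[(24) + (0) + (0) + (0) + (0)] = 24/8 = 3
Dimension check: dim(rho) = sum (mult * dim) = 3*1 + 2*1 + 0*1 + 1*1 + 3*2 = 12 = chi_rho(e) = 12.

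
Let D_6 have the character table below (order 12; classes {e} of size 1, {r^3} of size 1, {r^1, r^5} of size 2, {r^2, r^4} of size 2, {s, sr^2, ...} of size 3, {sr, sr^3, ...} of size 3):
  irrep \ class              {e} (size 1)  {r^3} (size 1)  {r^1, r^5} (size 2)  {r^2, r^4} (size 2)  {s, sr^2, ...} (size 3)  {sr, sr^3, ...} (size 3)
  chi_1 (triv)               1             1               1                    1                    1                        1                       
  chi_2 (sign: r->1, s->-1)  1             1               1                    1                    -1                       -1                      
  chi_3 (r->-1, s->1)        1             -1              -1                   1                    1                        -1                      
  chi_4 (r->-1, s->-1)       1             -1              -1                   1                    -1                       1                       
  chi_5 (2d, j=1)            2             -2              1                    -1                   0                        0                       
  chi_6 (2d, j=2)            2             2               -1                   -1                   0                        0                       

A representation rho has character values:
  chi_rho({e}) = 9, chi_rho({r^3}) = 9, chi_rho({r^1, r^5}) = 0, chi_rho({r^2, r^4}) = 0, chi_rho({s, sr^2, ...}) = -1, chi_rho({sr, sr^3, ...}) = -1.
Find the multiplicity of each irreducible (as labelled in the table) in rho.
Multiplicities: chi_1: 1, chi_2: 2, chi_3: 0, chi_4: 0, chi_5: 0, chi_6: 3.

Derivation: Use <chi_rho, chi> = (1/|G|) sum_C |C| * chi_rho(C) * conj(chi(C)) with |G| = 12 for each irreducible chi in the table:
  <chi_rho, chi_1> = (1/12)[1*(9)*conj(1) + 1*(9)*conj(1) + 2*(0)*conj(1) + 2*(0)*conj(1) + 3*(-1)*conj(1) + 3*(-1)*conj(1)]
      = (1/12)[(9) + (9) + (0) + (0) + (-3) + (-3)] = 12/12 = 1
  <chi_rho, chi_2> = (1/12)[1*(9)*conj(1) + 1*(9)*conj(1) + 2*(0)*conj(1) + 2*(0)*conj(1) + 3*(-1)*conj(-1) + 3*(-1)*conj(-1)]
      = (1/12)[(9) + (9) + (0) + (0) + (3) + (3)] = 24/12 = 2
  <chi_rho, chi_3> = (1/12)[1*(9)*conj(1) + 1*(9)*conj(-1) + 2*(0)*conj(-1) + 2*(0)*conj(1) + 3*(-1)*conj(1) + 3*(-1)*conj(-1)]
      = (1/12)[(9) + (-9) + (0) + (0) + (-3) + (3)] = 0/12 = 0
  <chi_rho, chi_4> = (1/12)[1*(9)*conj(1) + 1*(9)*conj(-1) + 2*(0)*conj(-1) + 2*(0)*conj(1) + 3*(-1)*conj(-1) + 3*(-1)*conj(1)]
      = (1/12)[(9) + (-9) + (0) + (0) + (3) + (-3)] = 0/12 = 0
  <chi_rho, chi_5> = (1/12)[1*(9)*conj(2) + 1*(9)*conj(-2) + 2*(0)*conj(1) + 2*(0)*conj(-1) + 3*(-1)*conj(0) + 3*(-1)*conj(0)]
      = (1/12)[(18) + (-18) + (0) + (0) + (0) + (0)] = 0/12 = 0
  <chi_rho, chi_6> = (1/12)[1*(9)*conj(2) + 1*(9)*conj(2) + 2*(0)*conj(-1) + 2*(0)*conj(-1) + 3*(-1)*conj(0) + 3*(-1)*conj(0)]
      = (1/12)[(18) + (18) + (0) + (0) + (0) + (0)] = 36/12 = 3
Dimension check: dim(rho) = sum (mult * dim) = 1*1 + 2*1 + 0*1 + 0*1 + 0*2 + 3*2 = 9 = chi_rho(e) = 9.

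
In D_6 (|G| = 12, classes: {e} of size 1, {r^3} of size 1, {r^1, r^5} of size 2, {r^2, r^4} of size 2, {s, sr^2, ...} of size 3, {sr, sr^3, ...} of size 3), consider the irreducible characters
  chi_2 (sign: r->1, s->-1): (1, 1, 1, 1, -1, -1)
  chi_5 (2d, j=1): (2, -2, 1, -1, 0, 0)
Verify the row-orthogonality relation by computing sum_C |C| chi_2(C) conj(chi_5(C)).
Sum = 0; so <chi_2, chi_5> = 0 (distinct irreducibles are orthogonal).

Solution. Compute term by term over conjugacy classes (|C| * chi_2(C) * conj(chi_5(C))):
  1*(1)*conj(2) + 1*(1)*conj(-2) + 2*(1)*conj(1) + 2*(1)*conj(-1) + 3*(-1)*conj(0) + 3*(-1)*conj(0)
  = (2) + (-2) + (2) + (-2) + (0) + (0)
  = 0.
Dividing by |G| = 12 gives 0/12 = 0, matching the row-orthogonality relation <chi_2, chi_5> = [chi_2 = chi_5].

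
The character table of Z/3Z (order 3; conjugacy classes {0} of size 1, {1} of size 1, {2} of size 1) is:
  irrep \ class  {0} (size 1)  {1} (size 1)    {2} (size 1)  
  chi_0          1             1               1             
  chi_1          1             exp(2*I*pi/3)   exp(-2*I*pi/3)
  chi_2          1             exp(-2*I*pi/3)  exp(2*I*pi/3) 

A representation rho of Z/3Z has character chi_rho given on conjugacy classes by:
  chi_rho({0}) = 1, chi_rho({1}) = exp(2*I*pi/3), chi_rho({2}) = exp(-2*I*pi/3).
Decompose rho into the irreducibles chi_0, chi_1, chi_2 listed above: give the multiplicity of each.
Multiplicities: chi_0: 0, chi_1: 1, chi_2: 0.

Solution. Use <chi_rho, chi> = (1/|G|) sum_C |C| * chi_rho(C) * conj(chi(C)) with |G| = 3 for each irreducible chi in the table:
  <chi_rho, chi_0> = (1/3)[1*(1)*conj(1) + 1*(exp(2*I*pi/3))*conj(1) + 1*(exp(-2*I*pi/3))*conj(1)]
      = (1/3)[(1) + (exp(2*I*pi/3)) + (exp(-2*I*pi/3))] = 0/3 = 0
  <chi_rho, chi_1> = (1/3)[1*(1)*conj(1) + 1*(exp(2*I*pi/3))*conj(exp(2*I*pi/3)) + 1*(exp(-2*I*pi/3))*conj(exp(-2*I*pi/3))]
      = (1/3)[(1) + (1) + (1)] = 3/3 = 1
  <chi_rho, chi_2> = (1/3)[1*(1)*conj(1) + 1*(exp(2*I*pi/3))*conj(exp(-2*I*pi/3)) + 1*(exp(-2*I*pi/3))*conj(exp(2*I*pi/3))]
      = (1/3)[(1) + (exp(-2*I*pi/3)) + (exp(2*I*pi/3))] = 0/3 = 0
(Exp terms are combined using exp(i*s)*conj(exp(i*t)) = exp(i*(s-t)), and sums of them are collapsed using the identity that for every m > 1 the m distinct m-th roots of unity sum to 0, e.g. 1 + exp(2*I*pi/3) + exp(-2*I*pi/3) = 0.)
Dimension check: dim(rho) = sum (mult * dim) = 0*1 + 1*1 + 0*1 = 1 = chi_rho(e) = 1.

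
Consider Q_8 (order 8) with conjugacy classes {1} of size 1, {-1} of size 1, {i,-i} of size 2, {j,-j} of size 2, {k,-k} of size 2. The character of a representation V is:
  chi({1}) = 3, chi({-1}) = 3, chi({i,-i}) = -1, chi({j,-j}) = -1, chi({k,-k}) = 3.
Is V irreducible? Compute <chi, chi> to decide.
Not irreducible (reducible): <chi, chi> = 5 > 1.

Derivation: <chi, chi> = (1/|G|) sum_C |C| * |chi(C)|^2 = (1/8)[1*|3|^2 + 1*|3|^2 + 2*|-1|^2 + 2*|-1|^2 + 2*|3|^2]
  = (1/8)[(9) + (9) + (2) + (2) + (18)] = 40/8 = 5.
A character is irreducible iff <chi, chi> = 1, so this representation is reducible.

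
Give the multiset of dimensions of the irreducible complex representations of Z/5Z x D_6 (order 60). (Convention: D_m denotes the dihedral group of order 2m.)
Dimensions: 1, 1, 1, 1, 1, 1, 1, 1, 1, 1, 1, 1, 1, 1, 1, 1, 1, 1, 1, 1, 2, 2, 2, 2, 2, 2, 2, 2, 2, 2

Solution. There are 30 irreducibles (= number of conjugacy classes). Their dimensions d_i satisfy sum d_i^2 = |G| = 60: 1 + 1 + 1 + 1 + 1 + 1 + 1 + 1 + 1 + 1 + 1 + 1 + 1 + 1 + 1 + 1 + 1 + 1 + 1 + 1 + 4 + 4 + 4 + 4 + 4 + 4 + 4 + 4 + 4 + 4 = 60. (For the product with Z/5Z: each of the 5 1-dim characters of Z/5Z tensors with each irrep of D_6, giving 5 copies of each D_6-dimension.)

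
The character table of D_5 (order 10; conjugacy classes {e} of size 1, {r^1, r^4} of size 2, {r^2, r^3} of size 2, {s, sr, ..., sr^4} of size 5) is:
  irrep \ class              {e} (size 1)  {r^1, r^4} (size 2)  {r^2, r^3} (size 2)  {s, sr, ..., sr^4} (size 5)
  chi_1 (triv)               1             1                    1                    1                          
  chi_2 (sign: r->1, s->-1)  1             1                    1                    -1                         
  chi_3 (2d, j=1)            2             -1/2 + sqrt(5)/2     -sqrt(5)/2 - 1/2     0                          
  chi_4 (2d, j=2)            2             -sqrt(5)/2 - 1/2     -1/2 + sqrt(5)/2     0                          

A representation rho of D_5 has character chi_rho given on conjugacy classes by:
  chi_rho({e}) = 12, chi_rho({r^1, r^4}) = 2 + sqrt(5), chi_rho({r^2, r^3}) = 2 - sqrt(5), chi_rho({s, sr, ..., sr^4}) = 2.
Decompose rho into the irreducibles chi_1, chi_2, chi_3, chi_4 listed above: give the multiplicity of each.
Multiplicities: chi_1: 3, chi_2: 1, chi_3: 3, chi_4: 1.

Solution. Use <chi_rho, chi> = (1/|G|) sum_C |C| * chi_rho(C) * conj(chi(C)) with |G| = 10 for each irreducible chi in the table:
  <chi_rho, chi_1> = (1/10)[1*(12)*conj(1) + 2*(2 + sqrt(5))*conj(1) + 2*(2 - sqrt(5))*conj(1) + 5*(2)*conj(1)]
      = (1/10)[(12) + (4 + 2*sqrt(5)) + (4 - 2*sqrt(5)) + (10)] = 30/10 = 3
  <chi_rho, chi_2> = (1/10)[1*(12)*conj(1) + 2*(2 + sqrt(5))*conj(1) + 2*(2 - sqrt(5))*conj(1) + 5*(2)*conj(-1)]
      = (1/10)[(12) + (4 + 2*sqrt(5)) + (4 - 2*sqrt(5)) + (-10)] = 10/10 = 1
  <chi_rho, chi_3> = (1/10)[1*(12)*conj(2) + 2*(2 + sqrt(5))*conj(-1/2 + sqrt(5)/2) + 2*(2 - sqrt(5))*conj(-sqrt(5)/2 - 1/2) + 5*(2)*conj(0)]
      = (1/10)[(24) + (sqrt(5) + 3) + (3 - sqrt(5)) + (0)] = 30/10 = 3
  <chi_rho, chi_4> = (1/10)[1*(12)*conj(2) + 2*(2 + sqrt(5))*conj(-sqrt(5)/2 - 1/2) + 2*(2 - sqrt(5))*conj(-1/2 + sqrt(5)/2) + 5*(2)*conj(0)]
      = (1/10)[(24) + (-7 - 3*sqrt(5)) + (-7 + 3*sqrt(5)) + (0)] = 10/10 = 1
Dimension check: dim(rho) = sum (mult * dim) = 3*1 + 1*1 + 3*2 + 1*2 = 12 = chi_rho(e) = 12.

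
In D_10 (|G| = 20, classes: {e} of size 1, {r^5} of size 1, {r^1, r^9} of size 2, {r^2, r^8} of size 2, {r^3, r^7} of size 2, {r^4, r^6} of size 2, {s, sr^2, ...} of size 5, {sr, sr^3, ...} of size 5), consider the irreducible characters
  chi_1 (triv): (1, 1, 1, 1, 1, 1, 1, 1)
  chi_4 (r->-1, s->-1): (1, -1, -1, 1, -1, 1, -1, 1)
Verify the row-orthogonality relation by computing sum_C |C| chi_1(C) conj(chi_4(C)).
Sum = 0; so <chi_1, chi_4> = 0 (distinct irreducibles are orthogonal).

Working: Compute term by term over conjugacy classes (|C| * chi_1(C) * conj(chi_4(C))):
  1*(1)*conj(1) + 1*(1)*conj(-1) + 2*(1)*conj(-1) + 2*(1)*conj(1) + 2*(1)*conj(-1) + 2*(1)*conj(1) + 5*(1)*conj(-1) + 5*(1)*conj(1)
  = (1) + (-1) + (-2) + (2) + (-2) + (2) + (-5) + (5)
  = 0.
Dividing by |G| = 20 gives 0/20 = 0, matching the row-orthogonality relation <chi_1, chi_4> = [chi_1 = chi_4].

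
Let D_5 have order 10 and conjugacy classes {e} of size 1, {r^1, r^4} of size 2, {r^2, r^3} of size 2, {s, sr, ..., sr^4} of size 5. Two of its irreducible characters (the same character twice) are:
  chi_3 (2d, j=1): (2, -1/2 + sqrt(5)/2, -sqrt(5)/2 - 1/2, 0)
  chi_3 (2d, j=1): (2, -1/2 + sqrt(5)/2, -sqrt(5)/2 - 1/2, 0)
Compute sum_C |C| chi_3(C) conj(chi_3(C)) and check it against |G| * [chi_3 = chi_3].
Sum = 10 = |G| = 10; so <chi_3, chi_3> = 1 (norm-1 confirms irreducibility).

Proof sketch: Compute term by term over conjugacy classes (|C| * chi_3(C) * conj(chi_3(C))):
  1*(2)*conj(2) + 2*(-1/2 + sqrt(5)/2)*conj(-1/2 + sqrt(5)/2) + 2*(-sqrt(5)/2 - 1/2)*conj(-sqrt(5)/2 - 1/2) + 5*(0)*conj(0)
  = (4) + (3 - sqrt(5)) + (sqrt(5) + 3) + (0)
  = 10.
Dividing by |G| = 10 gives 10/10 = 1, matching the row-orthogonality relation <chi_3, chi_3> = [chi_3 = chi_3].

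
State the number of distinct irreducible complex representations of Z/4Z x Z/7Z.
28

Explanation: The number of irreducible complex representations of a finite group equals its number of conjugacy classes. Z/4Z x Z/7Z is abelian of order 28, so every element is its own conjugacy class: 28 classes, so Z/4Z x Z/7Z (order 28) has exactly 28 irreducible complex representations.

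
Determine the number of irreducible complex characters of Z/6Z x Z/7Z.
42

Derivation: The number of irreducible complex representations of a finite group equals its number of conjugacy classes. Z/6Z x Z/7Z is abelian of order 42, so every element is its own conjugacy class: 42 classes, so Z/6Z x Z/7Z (order 42) has exactly 42 irreducible complex representations.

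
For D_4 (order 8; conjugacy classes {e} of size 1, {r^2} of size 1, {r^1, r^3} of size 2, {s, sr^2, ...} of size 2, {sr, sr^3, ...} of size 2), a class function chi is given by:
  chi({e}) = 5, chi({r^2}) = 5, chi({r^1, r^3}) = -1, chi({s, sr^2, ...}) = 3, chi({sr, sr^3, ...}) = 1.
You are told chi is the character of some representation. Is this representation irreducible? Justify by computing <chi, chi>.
Not irreducible (reducible): <chi, chi> = 9 > 1.

Explanation: <chi, chi> = (1/|G|) sum_C |C| * |chi(C)|^2 = (1/8)[1*|5|^2 + 1*|5|^2 + 2*|-1|^2 + 2*|3|^2 + 2*|1|^2]
  = (1/8)[(25) + (25) + (2) + (18) + (2)] = 72/8 = 9.
A character is irreducible iff <chi, chi> = 1, so this representation is reducible.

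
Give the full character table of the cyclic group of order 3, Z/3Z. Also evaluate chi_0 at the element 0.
Character table of Z/3Z (irreps indexed chi_0,...,chi_2 with chi_k(m) = zeta_3^(k*m), zeta_3 = exp(2*pi*i/3)):
  irrep \ class  {0} (size 1)  {1} (size 1)    {2} (size 1)  
  chi_0          1             1               1             
  chi_1          1             exp(2*I*pi/3)   exp(-2*I*pi/3)
  chi_2          1             exp(-2*I*pi/3)  exp(2*I*pi/3) 

Spot check: chi_0(0) = zeta_3^(0*0) = zeta_3^0 = 1.

Proof sketch: Z/3Z is abelian, so all 3 irreducible complex representations are 1-dimensional. They are given by chi_k(m) = zeta_3^(k*m) for k = 0,...,2. Row orthogonality: sum_m chi_k(m) conj(chi_l(m)) = 3 * [k = l].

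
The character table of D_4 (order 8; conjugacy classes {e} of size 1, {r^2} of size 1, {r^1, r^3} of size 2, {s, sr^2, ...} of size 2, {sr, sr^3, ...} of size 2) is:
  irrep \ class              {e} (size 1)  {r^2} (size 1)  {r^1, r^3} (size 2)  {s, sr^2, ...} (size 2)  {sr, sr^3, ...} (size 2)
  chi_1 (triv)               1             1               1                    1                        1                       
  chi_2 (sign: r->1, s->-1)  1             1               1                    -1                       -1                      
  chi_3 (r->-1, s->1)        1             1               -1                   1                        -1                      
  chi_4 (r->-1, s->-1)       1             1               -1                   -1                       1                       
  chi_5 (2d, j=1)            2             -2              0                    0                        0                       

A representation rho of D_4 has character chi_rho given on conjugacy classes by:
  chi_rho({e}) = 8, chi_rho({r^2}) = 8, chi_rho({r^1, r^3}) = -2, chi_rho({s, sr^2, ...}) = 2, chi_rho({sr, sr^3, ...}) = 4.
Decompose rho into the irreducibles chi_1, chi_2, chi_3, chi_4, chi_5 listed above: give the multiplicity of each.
Multiplicities: chi_1: 3, chi_2: 0, chi_3: 2, chi_4: 3, chi_5: 0.

Derivation: Use <chi_rho, chi> = (1/|G|) sum_C |C| * chi_rho(C) * conj(chi(C)) with |G| = 8 for each irreducible chi in the table:
  <chi_rho, chi_1> = (1/8)[1*(8)*conj(1) + 1*(8)*conj(1) + 2*(-2)*conj(1) + 2*(2)*conj(1) + 2*(4)*conj(1)]
      = (1/8)[(8) + (8) + (-4) + (4) + (8)] = 24/8 = 3
  <chi_rho, chi_2> = (1/8)[1*(8)*conj(1) + 1*(8)*conj(1) + 2*(-2)*conj(1) + 2*(2)*conj(-1) + 2*(4)*conj(-1)]
      = (1/8)[(8) + (8) + (-4) + (-4) + (-8)] = 0/8 = 0
  <chi_rho, chi_3> = (1/8)[1*(8)*conj(1) + 1*(8)*conj(1) + 2*(-2)*conj(-1) + 2*(2)*conj(1) + 2*(4)*conj(-1)]
      = (1/8)[(8) + (8) + (4) + (4) + (-8)] = 16/8 = 2
  <chi_rho, chi_4> = (1/8)[1*(8)*conj(1) + 1*(8)*conj(1) + 2*(-2)*conj(-1) + 2*(2)*conj(-1) + 2*(4)*conj(1)]
      = (1/8)[(8) + (8) + (4) + (-4) + (8)] = 24/8 = 3
  <chi_rho, chi_5> = (1/8)[1*(8)*conj(2) + 1*(8)*conj(-2) + 2*(-2)*conj(0) + 2*(2)*conj(0) + 2*(4)*conj(0)]
      = (1/8)[(16) + (-16) + (0) + (0) + (0)] = 0/8 = 0
Dimension check: dim(rho) = sum (mult * dim) = 3*1 + 0*1 + 2*1 + 3*1 + 0*2 = 8 = chi_rho(e) = 8.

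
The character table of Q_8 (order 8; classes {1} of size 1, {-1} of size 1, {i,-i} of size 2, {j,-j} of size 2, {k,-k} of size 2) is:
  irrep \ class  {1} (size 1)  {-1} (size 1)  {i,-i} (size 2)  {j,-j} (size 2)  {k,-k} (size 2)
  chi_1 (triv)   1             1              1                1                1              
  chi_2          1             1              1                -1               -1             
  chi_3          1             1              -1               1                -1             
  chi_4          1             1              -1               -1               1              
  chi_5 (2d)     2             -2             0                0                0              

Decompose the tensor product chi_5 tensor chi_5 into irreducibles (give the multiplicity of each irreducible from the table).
chi_5 tensor chi_5 = chi_1 + chi_2 + chi_3 + chi_4 (all other irreducibles have multiplicity 0).

Details: The character of a tensor product is the pointwise product (chi_5 * chi_5)(C) = chi_5(C) * chi_5(C):
  {1}: (2)*(2), {-1}: (-2)*(-2), {i,-i}: (0)*(0), {j,-j}: (0)*(0), {k,-k}: (0)*(0)
so (chi_5 * chi_5) takes values
  {1} -> 4, {-1} -> 4, {i,-i} -> 0, {j,-j} -> 0, {k,-k} -> 0.
Now take the inner product of this character with each irreducible chi from the table, <chi_5*chi_5, chi> = (1/8) sum_C |C| (chi_5*chi_5)(C) conj(chi(C)):
  <chi_5*chi_5, chi_1> = (1/8)[1*(4)*conj(1) + 1*(4)*conj(1) + 2*(0)*conj(1) + 2*(0)*conj(1) + 2*(0)*conj(1)]
      = (1/8)[(4) + (4) + (0) + (0) + (0)] = 8/8 = 1
  <chi_5*chi_5, chi_2> = (1/8)[1*(4)*conj(1) + 1*(4)*conj(1) + 2*(0)*conj(1) + 2*(0)*conj(-1) + 2*(0)*conj(-1)]
      = (1/8)[(4) + (4) + (0) + (0) + (0)] = 8/8 = 1
  <chi_5*chi_5, chi_3> = (1/8)[1*(4)*conj(1) + 1*(4)*conj(1) + 2*(0)*conj(-1) + 2*(0)*conj(1) + 2*(0)*conj(-1)]
      = (1/8)[(4) + (4) + (0) + (0) + (0)] = 8/8 = 1
  <chi_5*chi_5, chi_4> = (1/8)[1*(4)*conj(1) + 1*(4)*conj(1) + 2*(0)*conj(-1) + 2*(0)*conj(-1) + 2*(0)*conj(1)]
      = (1/8)[(4) + (4) + (0) + (0) + (0)] = 8/8 = 1
  <chi_5*chi_5, chi_5> = (1/8)[1*(4)*conj(2) + 1*(4)*conj(-2) + 2*(0)*conj(0) + 2*(0)*conj(0) + 2*(0)*conj(0)]
      = (1/8)[(8) + (-8) + (0) + (0) + (0)] = 0/8 = 0
Hence the multiplicities are chi_1: 1, chi_2: 1, chi_3: 1, chi_4: 1. Dimension check: dim(chi_5)*dim(chi_5) = 2*2 = 4 and sum (mult * dim) = 1*1 + 1*1 + 1*1 + 1*1 = 4.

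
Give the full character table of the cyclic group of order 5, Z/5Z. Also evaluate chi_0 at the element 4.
Character table of Z/5Z (irreps indexed chi_0,...,chi_4 with chi_k(m) = zeta_5^(k*m), zeta_5 = exp(2*pi*i/5)):
  irrep \ class  {0} (size 1)  {1} (size 1)    {2} (size 1)    {3} (size 1)    {4} (size 1)  
  chi_0          1             1               1               1               1             
  chi_1          1             exp(2*I*pi/5)   exp(4*I*pi/5)   exp(-4*I*pi/5)  exp(-2*I*pi/5)
  chi_2          1             exp(4*I*pi/5)   exp(-2*I*pi/5)  exp(2*I*pi/5)   exp(-4*I*pi/5)
  chi_3          1             exp(-4*I*pi/5)  exp(2*I*pi/5)   exp(-2*I*pi/5)  exp(4*I*pi/5) 
  chi_4          1             exp(-2*I*pi/5)  exp(-4*I*pi/5)  exp(4*I*pi/5)   exp(2*I*pi/5) 

Spot check: chi_0(4) = zeta_5^(0*4) = zeta_5^0 = 1.

Z/5Z is abelian, so all 5 irreducible complex representations are 1-dimensional. They are given by chi_k(m) = zeta_5^(k*m) for k = 0,...,4. Row orthogonality: sum_m chi_k(m) conj(chi_l(m)) = 5 * [k = l].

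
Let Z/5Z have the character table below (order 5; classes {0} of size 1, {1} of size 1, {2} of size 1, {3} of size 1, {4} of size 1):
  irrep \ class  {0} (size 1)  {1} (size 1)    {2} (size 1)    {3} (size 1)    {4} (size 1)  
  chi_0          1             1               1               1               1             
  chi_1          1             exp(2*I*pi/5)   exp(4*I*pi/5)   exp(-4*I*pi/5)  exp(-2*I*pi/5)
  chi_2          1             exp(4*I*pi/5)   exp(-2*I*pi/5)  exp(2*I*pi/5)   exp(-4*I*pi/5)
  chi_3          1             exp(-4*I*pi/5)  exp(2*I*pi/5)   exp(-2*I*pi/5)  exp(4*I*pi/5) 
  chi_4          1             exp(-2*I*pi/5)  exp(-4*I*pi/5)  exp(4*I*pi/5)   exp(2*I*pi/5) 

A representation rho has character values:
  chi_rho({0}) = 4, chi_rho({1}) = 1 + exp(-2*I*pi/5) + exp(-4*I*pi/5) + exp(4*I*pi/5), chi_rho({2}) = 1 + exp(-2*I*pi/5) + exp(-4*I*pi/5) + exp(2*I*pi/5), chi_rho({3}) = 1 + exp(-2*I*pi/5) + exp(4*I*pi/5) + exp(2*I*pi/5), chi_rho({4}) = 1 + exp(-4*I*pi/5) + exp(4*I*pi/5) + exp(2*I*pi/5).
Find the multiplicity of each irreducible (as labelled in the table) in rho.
Multiplicities: chi_0: 1, chi_1: 0, chi_2: 1, chi_3: 1, chi_4: 1.

Why: Use <chi_rho, chi> = (1/|G|) sum_C |C| * chi_rho(C) * conj(chi(C)) with |G| = 5 for each irreducible chi in the table:
  <chi_rho, chi_0> = (1/5)[1*(4)*conj(1) + 1*(1 + exp(-2*I*pi/5) + exp(-4*I*pi/5) + exp(4*I*pi/5))*conj(1) + 1*(1 + exp(-2*I*pi/5) + exp(-4*I*pi/5) + exp(2*I*pi/5))*conj(1) + 1*(1 + exp(-2*I*pi/5) + exp(4*I*pi/5) + exp(2*I*pi/5))*conj(1) + 1*(1 + exp(-4*I*pi/5) + exp(4*I*pi/5) + exp(2*I*pi/5))*conj(1)]
      = (1/5)[(4) + (1 + exp(-2*I*pi/5) + exp(-4*I*pi/5) + exp(4*I*pi/5)) + (1 + exp(-2*I*pi/5) + exp(-4*I*pi/5) + exp(2*I*pi/5)) + (1 + exp(-2*I*pi/5) + exp(4*I*pi/5) + exp(2*I*pi/5)) + (1 + exp(-4*I*pi/5) + exp(4*I*pi/5) + exp(2*I*pi/5))] = 5/5 = 1
  <chi_rho, chi_1> = (1/5)[1*(4)*conj(1) + 1*(1 + exp(-2*I*pi/5) + exp(-4*I*pi/5) + exp(4*I*pi/5))*conj(exp(2*I*pi/5)) + 1*(1 + exp(-2*I*pi/5) + exp(-4*I*pi/5) + exp(2*I*pi/5))*conj(exp(4*I*pi/5)) + 1*(1 + exp(-2*I*pi/5) + exp(4*I*pi/5) + exp(2*I*pi/5))*conj(exp(-4*I*pi/5)) + 1*(1 + exp(-4*I*pi/5) + exp(4*I*pi/5) + exp(2*I*pi/5))*conj(exp(-2*I*pi/5))]
      = (1/5)[(4) + (-1) + (-1) + (-1) + (-1)] = 0/5 = 0
  <chi_rho, chi_2> = (1/5)[1*(4)*conj(1) + 1*(1 + exp(-2*I*pi/5) + exp(-4*I*pi/5) + exp(4*I*pi/5))*conj(exp(4*I*pi/5)) + 1*(1 + exp(-2*I*pi/5) + exp(-4*I*pi/5) + exp(2*I*pi/5))*conj(exp(-2*I*pi/5)) + 1*(1 + exp(-2*I*pi/5) + exp(4*I*pi/5) + exp(2*I*pi/5))*conj(exp(2*I*pi/5)) + 1*(1 + exp(-4*I*pi/5) + exp(4*I*pi/5) + exp(2*I*pi/5))*conj(exp(-4*I*pi/5))]
      = (1/5)[(4) + (1 + exp(-4*I*pi/5) + exp(4*I*pi/5) + exp(2*I*pi/5)) + (1 + exp(-2*I*pi/5) + exp(4*I*pi/5) + exp(2*I*pi/5)) + (1 + exp(-2*I*pi/5) + exp(-4*I*pi/5) + exp(2*I*pi/5)) + (1 + exp(-2*I*pi/5) + exp(-4*I*pi/5) + exp(4*I*pi/5))] = 5/5 = 1
  <chi_rho, chi_3> = (1/5)[1*(4)*conj(1) + 1*(1 + exp(-2*I*pi/5) + exp(-4*I*pi/5) + exp(4*I*pi/5))*conj(exp(-4*I*pi/5)) + 1*(1 + exp(-2*I*pi/5) + exp(-4*I*pi/5) + exp(2*I*pi/5))*conj(exp(2*I*pi/5)) + 1*(1 + exp(-2*I*pi/5) + exp(4*I*pi/5) + exp(2*I*pi/5))*conj(exp(-2*I*pi/5)) + 1*(1 + exp(-4*I*pi/5) + exp(4*I*pi/5) + exp(2*I*pi/5))*conj(exp(4*I*pi/5))]
      = (1/5)[(4) + (1 + exp(-2*I*pi/5) + exp(4*I*pi/5) + exp(2*I*pi/5)) + (1 + exp(-2*I*pi/5) + exp(-4*I*pi/5) + exp(4*I*pi/5)) + (1 + exp(-4*I*pi/5) + exp(4*I*pi/5) + exp(2*I*pi/5)) + (1 + exp(-2*I*pi/5) + exp(-4*I*pi/5) + exp(2*I*pi/5))] = 5/5 = 1
  <chi_rho, chi_4> = (1/5)[1*(4)*conj(1) + 1*(1 + exp(-2*I*pi/5) + exp(-4*I*pi/5) + exp(4*I*pi/5))*conj(exp(-2*I*pi/5)) + 1*(1 + exp(-2*I*pi/5) + exp(-4*I*pi/5) + exp(2*I*pi/5))*conj(exp(-4*I*pi/5)) + 1*(1 + exp(-2*I*pi/5) + exp(4*I*pi/5) + exp(2*I*pi/5))*conj(exp(4*I*pi/5)) + 1*(1 + exp(-4*I*pi/5) + exp(4*I*pi/5) + exp(2*I*pi/5))*conj(exp(2*I*pi/5))]
      = (1/5)[(4) + (1 + exp(-2*I*pi/5) + exp(-4*I*pi/5) + exp(2*I*pi/5)) + (1 + exp(-4*I*pi/5) + exp(4*I*pi/5) + exp(2*I*pi/5)) + (1 + exp(-2*I*pi/5) + exp(-4*I*pi/5) + exp(4*I*pi/5)) + (1 + exp(-2*I*pi/5) + exp(4*I*pi/5) + exp(2*I*pi/5))] = 5/5 = 1
(Exp terms are combined using exp(i*s)*conj(exp(i*t)) = exp(i*(s-t)), and sums of them are collapsed using the identity that for every m > 1 the m distinct m-th roots of unity sum to 0, e.g. 1 + exp(2*I*pi/3) + exp(-2*I*pi/3) = 0.)
Dimension check: dim(rho) = sum (mult * dim) = 1*1 + 0*1 + 1*1 + 1*1 + 1*1 = 4 = chi_rho(e) = 4.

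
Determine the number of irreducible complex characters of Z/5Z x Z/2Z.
10

The number of irreducible complex representations of a finite group equals its number of conjugacy classes. Z/5Z x Z/2Z is abelian of order 10, so every element is its own conjugacy class: 10 classes, so Z/5Z x Z/2Z (order 10) has exactly 10 irreducible complex representations.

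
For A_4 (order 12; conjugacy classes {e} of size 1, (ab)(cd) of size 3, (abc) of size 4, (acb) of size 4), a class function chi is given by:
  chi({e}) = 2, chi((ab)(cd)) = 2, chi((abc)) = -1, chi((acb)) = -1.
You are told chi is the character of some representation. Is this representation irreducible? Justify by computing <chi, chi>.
Not irreducible (reducible): <chi, chi> = 2 > 1.

Working: <chi, chi> = (1/|G|) sum_C |C| * |chi(C)|^2 = (1/12)[1*|2|^2 + 3*|2|^2 + 4*|-1|^2 + 4*|-1|^2]
  = (1/12)[(4) + (12) + (4) + (4)] = 24/12 = 2.
(Exp terms are combined using exp(i*s)*conj(exp(i*t)) = exp(i*(s-t)), and sums of them are collapsed using the identity that for every m > 1 the m distinct m-th roots of unity sum to 0, e.g. 1 + exp(2*I*pi/3) + exp(-2*I*pi/3) = 0.)
A character is irreducible iff <chi, chi> = 1, so this representation is reducible.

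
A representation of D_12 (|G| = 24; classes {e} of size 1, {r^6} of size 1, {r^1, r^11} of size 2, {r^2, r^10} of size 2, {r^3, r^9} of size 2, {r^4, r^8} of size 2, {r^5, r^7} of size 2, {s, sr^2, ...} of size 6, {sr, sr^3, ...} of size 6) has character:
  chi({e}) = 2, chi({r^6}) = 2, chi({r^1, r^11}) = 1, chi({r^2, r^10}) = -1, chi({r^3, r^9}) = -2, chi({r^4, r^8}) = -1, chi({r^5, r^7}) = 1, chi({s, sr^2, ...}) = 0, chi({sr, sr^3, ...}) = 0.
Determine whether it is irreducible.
Irreducible: <chi, chi> = 1.

<chi, chi> = (1/|G|) sum_C |C| * |chi(C)|^2 = (1/24)[1*|2|^2 + 1*|2|^2 + 2*|1|^2 + 2*|-1|^2 + 2*|-2|^2 + 2*|-1|^2 + 2*|1|^2 + 6*|0|^2 + 6*|0|^2]
  = (1/24)[(4) + (4) + (2) + (2) + (8) + (2) + (2) + (0) + (0)] = 24/24 = 1.
A character is irreducible iff <chi, chi> = 1, so this representation is irreducible.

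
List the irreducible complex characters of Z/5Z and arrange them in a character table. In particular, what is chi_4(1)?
Character table of Z/5Z (irreps indexed chi_0,...,chi_4 with chi_k(m) = zeta_5^(k*m), zeta_5 = exp(2*pi*i/5)):
  irrep \ class  {0} (size 1)  {1} (size 1)    {2} (size 1)    {3} (size 1)    {4} (size 1)  
  chi_0          1             1               1               1               1             
  chi_1          1             exp(2*I*pi/5)   exp(4*I*pi/5)   exp(-4*I*pi/5)  exp(-2*I*pi/5)
  chi_2          1             exp(4*I*pi/5)   exp(-2*I*pi/5)  exp(2*I*pi/5)   exp(-4*I*pi/5)
  chi_3          1             exp(-4*I*pi/5)  exp(2*I*pi/5)   exp(-2*I*pi/5)  exp(4*I*pi/5) 
  chi_4          1             exp(-2*I*pi/5)  exp(-4*I*pi/5)  exp(4*I*pi/5)   exp(2*I*pi/5) 

Spot check: chi_4(1) = zeta_5^(4*1) = zeta_5^4 = exp(-2*I*pi/5).

Justification: Z/5Z is abelian, so all 5 irreducible complex representations are 1-dimensional. They are given by chi_k(m) = zeta_5^(k*m) for k = 0,...,4. Row orthogonality: sum_m chi_k(m) conj(chi_l(m)) = 5 * [k = l].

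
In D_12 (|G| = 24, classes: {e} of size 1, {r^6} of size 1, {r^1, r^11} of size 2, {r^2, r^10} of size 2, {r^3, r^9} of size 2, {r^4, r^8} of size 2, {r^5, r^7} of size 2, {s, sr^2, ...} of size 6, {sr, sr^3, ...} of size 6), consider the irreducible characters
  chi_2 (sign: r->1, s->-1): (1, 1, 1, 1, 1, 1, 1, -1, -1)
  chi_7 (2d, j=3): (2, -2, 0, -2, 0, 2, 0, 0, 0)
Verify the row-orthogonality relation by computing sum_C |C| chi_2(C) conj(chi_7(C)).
Sum = 0; so <chi_2, chi_7> = 0 (distinct irreducibles are orthogonal).

Derivation: Compute term by term over conjugacy classes (|C| * chi_2(C) * conj(chi_7(C))):
  1*(1)*conj(2) + 1*(1)*conj(-2) + 2*(1)*conj(0) + 2*(1)*conj(-2) + 2*(1)*conj(0) + 2*(1)*conj(2) + 2*(1)*conj(0) + 6*(-1)*conj(0) + 6*(-1)*conj(0)
  = (2) + (-2) + (0) + (-4) + (0) + (4) + (0) + (0) + (0)
  = 0.
Dividing by |G| = 24 gives 0/24 = 0, matching the row-orthogonality relation <chi_2, chi_7> = [chi_2 = chi_7].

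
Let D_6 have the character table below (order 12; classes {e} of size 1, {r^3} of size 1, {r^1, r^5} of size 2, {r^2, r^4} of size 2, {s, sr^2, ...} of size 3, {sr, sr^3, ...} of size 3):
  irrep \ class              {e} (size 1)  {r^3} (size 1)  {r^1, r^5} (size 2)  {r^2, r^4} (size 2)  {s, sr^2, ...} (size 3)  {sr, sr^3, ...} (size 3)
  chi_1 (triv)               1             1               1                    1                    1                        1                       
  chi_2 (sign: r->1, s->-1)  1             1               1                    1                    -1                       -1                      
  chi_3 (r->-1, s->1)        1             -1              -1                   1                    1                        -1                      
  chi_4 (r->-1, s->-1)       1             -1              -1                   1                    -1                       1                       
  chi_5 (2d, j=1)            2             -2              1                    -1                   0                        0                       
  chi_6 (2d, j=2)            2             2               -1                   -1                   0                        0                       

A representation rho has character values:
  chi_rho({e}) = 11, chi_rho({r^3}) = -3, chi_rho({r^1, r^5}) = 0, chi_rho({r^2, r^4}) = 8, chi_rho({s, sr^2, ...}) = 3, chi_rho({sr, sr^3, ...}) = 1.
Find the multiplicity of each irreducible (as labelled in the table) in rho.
Multiplicities: chi_1: 3, chi_2: 1, chi_3: 3, chi_4: 2, chi_5: 1, chi_6: 0.

Argument: Use <chi_rho, chi> = (1/|G|) sum_C |C| * chi_rho(C) * conj(chi(C)) with |G| = 12 for each irreducible chi in the table:
  <chi_rho, chi_1> = (1/12)[1*(11)*conj(1) + 1*(-3)*conj(1) + 2*(0)*conj(1) + 2*(8)*conj(1) + 3*(3)*conj(1) + 3*(1)*conj(1)]
      = (1/12)[(11) + (-3) + (0) + (16) + (9) + (3)] = 36/12 = 3
  <chi_rho, chi_2> = (1/12)[1*(11)*conj(1) + 1*(-3)*conj(1) + 2*(0)*conj(1) + 2*(8)*conj(1) + 3*(3)*conj(-1) + 3*(1)*conj(-1)]
      = (1/12)[(11) + (-3) + (0) + (16) + (-9) + (-3)] = 12/12 = 1
  <chi_rho, chi_3> = (1/12)[1*(11)*conj(1) + 1*(-3)*conj(-1) + 2*(0)*conj(-1) + 2*(8)*conj(1) + 3*(3)*conj(1) + 3*(1)*conj(-1)]
      = (1/12)[(11) + (3) + (0) + (16) + (9) + (-3)] = 36/12 = 3
  <chi_rho, chi_4> = (1/12)[1*(11)*conj(1) + 1*(-3)*conj(-1) + 2*(0)*conj(-1) + 2*(8)*conj(1) + 3*(3)*conj(-1) + 3*(1)*conj(1)]
      = (1/12)[(11) + (3) + (0) + (16) + (-9) + (3)] = 24/12 = 2
  <chi_rho, chi_5> = (1/12)[1*(11)*conj(2) + 1*(-3)*conj(-2) + 2*(0)*conj(1) + 2*(8)*conj(-1) + 3*(3)*conj(0) + 3*(1)*conj(0)]
      = (1/12)[(22) + (6) + (0) + (-16) + (0) + (0)] = 12/12 = 1
  <chi_rho, chi_6> = (1/12)[1*(11)*conj(2) + 1*(-3)*conj(2) + 2*(0)*conj(-1) + 2*(8)*conj(-1) + 3*(3)*conj(0) + 3*(1)*conj(0)]
      = (1/12)[(22) + (-6) + (0) + (-16) + (0) + (0)] = 0/12 = 0
Dimension check: dim(rho) = sum (mult * dim) = 3*1 + 1*1 + 3*1 + 2*1 + 1*2 + 0*2 = 11 = chi_rho(e) = 11.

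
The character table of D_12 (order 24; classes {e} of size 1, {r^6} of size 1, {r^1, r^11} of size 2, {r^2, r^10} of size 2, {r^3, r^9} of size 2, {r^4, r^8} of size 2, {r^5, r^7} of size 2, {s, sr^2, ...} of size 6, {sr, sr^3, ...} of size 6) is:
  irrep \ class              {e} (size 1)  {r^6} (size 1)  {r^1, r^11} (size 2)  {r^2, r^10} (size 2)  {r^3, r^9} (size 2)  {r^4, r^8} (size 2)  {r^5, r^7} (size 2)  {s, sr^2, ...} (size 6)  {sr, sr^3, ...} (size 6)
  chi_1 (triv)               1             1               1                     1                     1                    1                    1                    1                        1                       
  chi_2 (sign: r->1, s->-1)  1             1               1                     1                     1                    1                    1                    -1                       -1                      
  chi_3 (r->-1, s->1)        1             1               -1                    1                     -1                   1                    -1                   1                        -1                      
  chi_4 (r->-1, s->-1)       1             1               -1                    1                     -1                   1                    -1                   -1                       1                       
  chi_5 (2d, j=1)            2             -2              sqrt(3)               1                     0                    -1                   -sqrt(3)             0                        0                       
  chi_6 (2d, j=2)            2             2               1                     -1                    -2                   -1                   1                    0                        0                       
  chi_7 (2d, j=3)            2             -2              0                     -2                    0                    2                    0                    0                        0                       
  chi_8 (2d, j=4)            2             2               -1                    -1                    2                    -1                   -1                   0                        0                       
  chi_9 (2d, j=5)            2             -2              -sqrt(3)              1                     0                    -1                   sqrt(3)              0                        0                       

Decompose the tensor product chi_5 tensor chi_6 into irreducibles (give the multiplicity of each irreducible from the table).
chi_5 tensor chi_6 = chi_5 + chi_7 (all other irreducibles have multiplicity 0).

The character of a tensor product is the pointwise product (chi_5 * chi_6)(C) = chi_5(C) * chi_6(C):
  {e}: (2)*(2), {r^6}: (-2)*(2), {r^1, r^11}: (sqrt(3))*(1), {r^2, r^10}: (1)*(-1), {r^3, r^9}: (0)*(-2), {r^4, r^8}: (-1)*(-1), {r^5, r^7}: (-sqrt(3))*(1), {s, sr^2, ...}: (0)*(0), {sr, sr^3, ...}: (0)*(0)
so (chi_5 * chi_6) takes values
  {e} -> 4, {r^6} -> -4, {r^1, r^11} -> sqrt(3), {r^2, r^10} -> -1, {r^3, r^9} -> 0, {r^4, r^8} -> 1, {r^5, r^7} -> -sqrt(3), {s, sr^2, ...} -> 0, {sr, sr^3, ...} -> 0.
Now take the inner product of this character with each irreducible chi from the table, <chi_5*chi_6, chi> = (1/24) sum_C |C| (chi_5*chi_6)(C) conj(chi(C)):
  <chi_5*chi_6, chi_1> = (1/24)[1*(4)*conj(1) + 1*(-4)*conj(1) + 2*(sqrt(3))*conj(1) + 2*(-1)*conj(1) + 2*(0)*conj(1) + 2*(1)*conj(1) + 2*(-sqrt(3))*conj(1) + 6*(0)*conj(1) + 6*(0)*conj(1)]
      = (1/24)[(4) + (-4) + (2*sqrt(3)) + (-2) + (0) + (2) + (-2*sqrt(3)) + (0) + (0)] = 0/24 = 0
  <chi_5*chi_6, chi_2> = (1/24)[1*(4)*conj(1) + 1*(-4)*conj(1) + 2*(sqrt(3))*conj(1) + 2*(-1)*conj(1) + 2*(0)*conj(1) + 2*(1)*conj(1) + 2*(-sqrt(3))*conj(1) + 6*(0)*conj(-1) + 6*(0)*conj(-1)]
      = (1/24)[(4) + (-4) + (2*sqrt(3)) + (-2) + (0) + (2) + (-2*sqrt(3)) + (0) + (0)] = 0/24 = 0
  <chi_5*chi_6, chi_3> = (1/24)[1*(4)*conj(1) + 1*(-4)*conj(1) + 2*(sqrt(3))*conj(-1) + 2*(-1)*conj(1) + 2*(0)*conj(-1) + 2*(1)*conj(1) + 2*(-sqrt(3))*conj(-1) + 6*(0)*conj(1) + 6*(0)*conj(-1)]
      = (1/24)[(4) + (-4) + (-2*sqrt(3)) + (-2) + (0) + (2) + (2*sqrt(3)) + (0) + (0)] = 0/24 = 0
  <chi_5*chi_6, chi_4> = (1/24)[1*(4)*conj(1) + 1*(-4)*conj(1) + 2*(sqrt(3))*conj(-1) + 2*(-1)*conj(1) + 2*(0)*conj(-1) + 2*(1)*conj(1) + 2*(-sqrt(3))*conj(-1) + 6*(0)*conj(-1) + 6*(0)*conj(1)]
      = (1/24)[(4) + (-4) + (-2*sqrt(3)) + (-2) + (0) + (2) + (2*sqrt(3)) + (0) + (0)] = 0/24 = 0
  <chi_5*chi_6, chi_5> = (1/24)[1*(4)*conj(2) + 1*(-4)*conj(-2) + 2*(sqrt(3))*conj(sqrt(3)) + 2*(-1)*conj(1) + 2*(0)*conj(0) + 2*(1)*conj(-1) + 2*(-sqrt(3))*conj(-sqrt(3)) + 6*(0)*conj(0) + 6*(0)*conj(0)]
      = (1/24)[(8) + (8) + (6) + (-2) + (0) + (-2) + (6) + (0) + (0)] = 24/24 = 1
  <chi_5*chi_6, chi_6> = (1/24)[1*(4)*conj(2) + 1*(-4)*conj(2) + 2*(sqrt(3))*conj(1) + 2*(-1)*conj(-1) + 2*(0)*conj(-2) + 2*(1)*conj(-1) + 2*(-sqrt(3))*conj(1) + 6*(0)*conj(0) + 6*(0)*conj(0)]
      = (1/24)[(8) + (-8) + (2*sqrt(3)) + (2) + (0) + (-2) + (-2*sqrt(3)) + (0) + (0)] = 0/24 = 0
  <chi_5*chi_6, chi_7> = (1/24)[1*(4)*conj(2) + 1*(-4)*conj(-2) + 2*(sqrt(3))*conj(0) + 2*(-1)*conj(-2) + 2*(0)*conj(0) + 2*(1)*conj(2) + 2*(-sqrt(3))*conj(0) + 6*(0)*conj(0) + 6*(0)*conj(0)]
      = (1/24)[(8) + (8) + (0) + (4) + (0) + (4) + (0) + (0) + (0)] = 24/24 = 1
  <chi_5*chi_6, chi_8> = (1/24)[1*(4)*conj(2) + 1*(-4)*conj(2) + 2*(sqrt(3))*conj(-1) + 2*(-1)*conj(-1) + 2*(0)*conj(2) + 2*(1)*conj(-1) + 2*(-sqrt(3))*conj(-1) + 6*(0)*conj(0) + 6*(0)*conj(0)]
      = (1/24)[(8) + (-8) + (-2*sqrt(3)) + (2) + (0) + (-2) + (2*sqrt(3)) + (0) + (0)] = 0/24 = 0
  <chi_5*chi_6, chi_9> = (1/24)[1*(4)*conj(2) + 1*(-4)*conj(-2) + 2*(sqrt(3))*conj(-sqrt(3)) + 2*(-1)*conj(1) + 2*(0)*conj(0) + 2*(1)*conj(-1) + 2*(-sqrt(3))*conj(sqrt(3)) + 6*(0)*conj(0) + 6*(0)*conj(0)]
      = (1/24)[(8) + (8) + (-6) + (-2) + (0) + (-2) + (-6) + (0) + (0)] = 0/24 = 0
Hence the multiplicities are chi_5: 1, chi_7: 1. Dimension check: dim(chi_5)*dim(chi_6) = 2*2 = 4 and sum (mult * dim) = 1*2 + 1*2 = 4.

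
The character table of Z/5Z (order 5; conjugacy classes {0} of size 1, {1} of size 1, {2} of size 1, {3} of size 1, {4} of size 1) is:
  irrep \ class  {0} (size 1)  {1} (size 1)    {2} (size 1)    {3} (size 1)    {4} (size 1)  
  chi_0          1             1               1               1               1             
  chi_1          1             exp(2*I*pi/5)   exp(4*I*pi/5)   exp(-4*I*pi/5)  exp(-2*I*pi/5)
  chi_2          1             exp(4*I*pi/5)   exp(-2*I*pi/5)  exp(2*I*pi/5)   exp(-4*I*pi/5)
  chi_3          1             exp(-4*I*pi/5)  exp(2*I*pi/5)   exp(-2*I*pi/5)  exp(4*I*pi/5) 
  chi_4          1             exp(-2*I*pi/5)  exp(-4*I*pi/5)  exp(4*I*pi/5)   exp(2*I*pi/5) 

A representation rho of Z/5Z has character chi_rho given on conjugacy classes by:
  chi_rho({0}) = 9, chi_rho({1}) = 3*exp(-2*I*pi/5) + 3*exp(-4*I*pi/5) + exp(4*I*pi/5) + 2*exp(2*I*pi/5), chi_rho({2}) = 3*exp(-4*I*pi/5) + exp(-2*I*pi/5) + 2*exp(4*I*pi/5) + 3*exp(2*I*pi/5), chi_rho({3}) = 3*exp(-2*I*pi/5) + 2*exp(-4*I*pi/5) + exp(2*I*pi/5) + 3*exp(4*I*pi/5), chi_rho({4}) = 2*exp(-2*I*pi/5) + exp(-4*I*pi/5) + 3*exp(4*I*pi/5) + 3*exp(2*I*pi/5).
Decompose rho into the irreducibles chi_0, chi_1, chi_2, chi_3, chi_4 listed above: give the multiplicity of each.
Multiplicities: chi_0: 0, chi_1: 2, chi_2: 1, chi_3: 3, chi_4: 3.

Use <chi_rho, chi> = (1/|G|) sum_C |C| * chi_rho(C) * conj(chi(C)) with |G| = 5 for each irreducible chi in the table:
  <chi_rho, chi_0> = (1/5)[1*(9)*conj(1) + 1*(3*exp(-2*I*pi/5) + 3*exp(-4*I*pi/5) + exp(4*I*pi/5) + 2*exp(2*I*pi/5))*conj(1) + 1*(3*exp(-4*I*pi/5) + exp(-2*I*pi/5) + 2*exp(4*I*pi/5) + 3*exp(2*I*pi/5))*conj(1) + 1*(3*exp(-2*I*pi/5) + 2*exp(-4*I*pi/5) + exp(2*I*pi/5) + 3*exp(4*I*pi/5))*conj(1) + 1*(2*exp(-2*I*pi/5) + exp(-4*I*pi/5) + 3*exp(4*I*pi/5) + 3*exp(2*I*pi/5))*conj(1)]
      = (1/5)[(9) + (3*exp(-2*I*pi/5) + 3*exp(-4*I*pi/5) + exp(4*I*pi/5) + 2*exp(2*I*pi/5)) + (3*exp(-4*I*pi/5) + exp(-2*I*pi/5) + 2*exp(4*I*pi/5) + 3*exp(2*I*pi/5)) + (3*exp(-2*I*pi/5) + 2*exp(-4*I*pi/5) + exp(2*I*pi/5) + 3*exp(4*I*pi/5)) + (2*exp(-2*I*pi/5) + exp(-4*I*pi/5) + 3*exp(4*I*pi/5) + 3*exp(2*I*pi/5))] = 0/5 = 0
  <chi_rho, chi_1> = (1/5)[1*(9)*conj(1) + 1*(3*exp(-2*I*pi/5) + 3*exp(-4*I*pi/5) + exp(4*I*pi/5) + 2*exp(2*I*pi/5))*conj(exp(2*I*pi/5)) + 1*(3*exp(-4*I*pi/5) + exp(-2*I*pi/5) + 2*exp(4*I*pi/5) + 3*exp(2*I*pi/5))*conj(exp(4*I*pi/5)) + 1*(3*exp(-2*I*pi/5) + 2*exp(-4*I*pi/5) + exp(2*I*pi/5) + 3*exp(4*I*pi/5))*conj(exp(-4*I*pi/5)) + 1*(2*exp(-2*I*pi/5) + exp(-4*I*pi/5) + 3*exp(4*I*pi/5) + 3*exp(2*I*pi/5))*conj(exp(-2*I*pi/5))]
      = (1/5)[(9) + (2 + 3*exp(-4*I*pi/5) + exp(2*I*pi/5) + 3*exp(4*I*pi/5)) + (2 + 3*exp(-2*I*pi/5) + exp(4*I*pi/5) + 3*exp(2*I*pi/5)) + (2 + 3*exp(-2*I*pi/5) + exp(-4*I*pi/5) + 3*exp(2*I*pi/5)) + (2 + 3*exp(-4*I*pi/5) + exp(-2*I*pi/5) + 3*exp(4*I*pi/5))] = 10/5 = 2
  <chi_rho, chi_2> = (1/5)[1*(9)*conj(1) + 1*(3*exp(-2*I*pi/5) + 3*exp(-4*I*pi/5) + exp(4*I*pi/5) + 2*exp(2*I*pi/5))*conj(exp(4*I*pi/5)) + 1*(3*exp(-4*I*pi/5) + exp(-2*I*pi/5) + 2*exp(4*I*pi/5) + 3*exp(2*I*pi/5))*conj(exp(-2*I*pi/5)) + 1*(3*exp(-2*I*pi/5) + 2*exp(-4*I*pi/5) + exp(2*I*pi/5) + 3*exp(4*I*pi/5))*conj(exp(2*I*pi/5)) + 1*(2*exp(-2*I*pi/5) + exp(-4*I*pi/5) + 3*exp(4*I*pi/5) + 3*exp(2*I*pi/5))*conj(exp(-4*I*pi/5))]
      = (1/5)[(9) + (1 + 2*exp(-2*I*pi/5) + 3*exp(4*I*pi/5) + 3*exp(2*I*pi/5)) + (1 + 3*exp(-2*I*pi/5) + 2*exp(-4*I*pi/5) + 3*exp(4*I*pi/5)) + (1 + 3*exp(-4*I*pi/5) + 2*exp(4*I*pi/5) + 3*exp(2*I*pi/5)) + (1 + 3*exp(-2*I*pi/5) + 3*exp(-4*I*pi/5) + 2*exp(2*I*pi/5))] = 5/5 = 1
  <chi_rho, chi_3> = (1/5)[1*(9)*conj(1) + 1*(3*exp(-2*I*pi/5) + 3*exp(-4*I*pi/5) + exp(4*I*pi/5) + 2*exp(2*I*pi/5))*conj(exp(-4*I*pi/5)) + 1*(3*exp(-4*I*pi/5) + exp(-2*I*pi/5) + 2*exp(4*I*pi/5) + 3*exp(2*I*pi/5))*conj(exp(2*I*pi/5)) + 1*(3*exp(-2*I*pi/5) + 2*exp(-4*I*pi/5) + exp(2*I*pi/5) + 3*exp(4*I*pi/5))*conj(exp(-2*I*pi/5)) + 1*(2*exp(-2*I*pi/5) + exp(-4*I*pi/5) + 3*exp(4*I*pi/5) + 3*exp(2*I*pi/5))*conj(exp(4*I*pi/5))]
      = (1/5)[(9) + (3 + 2*exp(-4*I*pi/5) + exp(-2*I*pi/5) + 3*exp(2*I*pi/5)) + (3 + exp(-4*I*pi/5) + 3*exp(4*I*pi/5) + 2*exp(2*I*pi/5)) + (3 + 2*exp(-2*I*pi/5) + 3*exp(-4*I*pi/5) + exp(4*I*pi/5)) + (3 + 3*exp(-2*I*pi/5) + exp(2*I*pi/5) + 2*exp(4*I*pi/5))] = 15/5 = 3
  <chi_rho, chi_4> = (1/5)[1*(9)*conj(1) + 1*(3*exp(-2*I*pi/5) + 3*exp(-4*I*pi/5) + exp(4*I*pi/5) + 2*exp(2*I*pi/5))*conj(exp(-2*I*pi/5)) + 1*(3*exp(-4*I*pi/5) + exp(-2*I*pi/5) + 2*exp(4*I*pi/5) + 3*exp(2*I*pi/5))*conj(exp(-4*I*pi/5)) + 1*(3*exp(-2*I*pi/5) + 2*exp(-4*I*pi/5) + exp(2*I*pi/5) + 3*exp(4*I*pi/5))*conj(exp(4*I*pi/5)) + 1*(2*exp(-2*I*pi/5) + exp(-4*I*pi/5) + 3*exp(4*I*pi/5) + 3*exp(2*I*pi/5))*conj(exp(2*I*pi/5))]
      = (1/5)[(9) + (3 + 3*exp(-2*I*pi/5) + exp(-4*I*pi/5) + 2*exp(4*I*pi/5)) + (3 + 2*exp(-2*I*pi/5) + 3*exp(-4*I*pi/5) + exp(2*I*pi/5)) + (3 + exp(-2*I*pi/5) + 3*exp(4*I*pi/5) + 2*exp(2*I*pi/5)) + (3 + 2*exp(-4*I*pi/5) + exp(4*I*pi/5) + 3*exp(2*I*pi/5))] = 15/5 = 3
(Exp terms are combined using exp(i*s)*conj(exp(i*t)) = exp(i*(s-t)), and sums of them are collapsed using the identity that for every m > 1 the m distinct m-th roots of unity sum to 0, e.g. 1 + exp(2*I*pi/3) + exp(-2*I*pi/3) = 0.)
Dimension check: dim(rho) = sum (mult * dim) = 0*1 + 2*1 + 1*1 + 3*1 + 3*1 = 9 = chi_rho(e) = 9.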